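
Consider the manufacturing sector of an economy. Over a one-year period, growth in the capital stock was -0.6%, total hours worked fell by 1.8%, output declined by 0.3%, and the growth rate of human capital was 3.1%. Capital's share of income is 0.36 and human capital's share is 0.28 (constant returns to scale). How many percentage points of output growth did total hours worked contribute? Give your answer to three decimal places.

-0.648 percentage points

Labor's share = 1 − 0.36 − 0.28 = 0.36.
Contribution = share × growth = 0.36 × (-1.8) = -0.648 pp.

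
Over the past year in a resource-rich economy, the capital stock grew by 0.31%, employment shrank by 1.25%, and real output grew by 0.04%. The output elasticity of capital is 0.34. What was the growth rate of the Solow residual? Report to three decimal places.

0.760%

Labor's share = 1 − 0.34 = 0.66.
The capital stock: 0.34 × 0.31 = 0.1054 pp.
Employment: 0.66 × (-1.25) = -0.825 pp.
TFP growth = 0.04 + 0.7196 = 0.7596%.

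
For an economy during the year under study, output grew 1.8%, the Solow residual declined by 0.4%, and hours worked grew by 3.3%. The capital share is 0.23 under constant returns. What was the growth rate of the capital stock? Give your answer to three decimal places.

-1.483%

Labor's share = 1 − 0.23 = 0.77.
gY = gA + 0.77×3.3 + 0.23×g.
0.23×g = 1.8 + 0.4 − 2.541 = -0.341.
g = -0.341 / 0.23 = -1.48261%.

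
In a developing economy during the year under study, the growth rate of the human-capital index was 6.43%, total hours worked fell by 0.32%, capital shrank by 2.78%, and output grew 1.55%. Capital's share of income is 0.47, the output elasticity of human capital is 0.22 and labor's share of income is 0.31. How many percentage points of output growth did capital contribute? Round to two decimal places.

Contribution = share × growth = 0.47 × (-2.78) = -1.3066 pp.

-1.31 percentage points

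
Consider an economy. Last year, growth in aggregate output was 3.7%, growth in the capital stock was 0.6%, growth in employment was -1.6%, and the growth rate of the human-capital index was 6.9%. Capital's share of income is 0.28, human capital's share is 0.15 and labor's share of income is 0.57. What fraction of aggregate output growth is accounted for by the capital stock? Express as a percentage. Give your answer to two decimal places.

4.54%

The capital stock contributed 0.28 × 0.6 = 0.168 pp.
Share of growth = 0.168 / 3.7 × 100 = 4.5405%.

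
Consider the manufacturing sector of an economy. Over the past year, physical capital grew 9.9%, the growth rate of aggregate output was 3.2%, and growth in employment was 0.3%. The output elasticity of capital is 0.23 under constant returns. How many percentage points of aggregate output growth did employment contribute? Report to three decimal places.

Labor's share = 1 − 0.23 = 0.77.
Contribution = share × growth = 0.77 × 0.3 = 0.231 pp.

0.231 pp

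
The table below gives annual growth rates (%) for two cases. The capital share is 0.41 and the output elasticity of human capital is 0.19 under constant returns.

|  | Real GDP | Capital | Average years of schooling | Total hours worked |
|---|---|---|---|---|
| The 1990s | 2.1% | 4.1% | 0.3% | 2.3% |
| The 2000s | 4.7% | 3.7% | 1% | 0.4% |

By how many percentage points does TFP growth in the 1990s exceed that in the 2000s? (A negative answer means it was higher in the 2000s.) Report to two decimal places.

-3.39 percentage points

Labor's share = 1 − 0.41 − 0.19 = 0.4.
The 1990s: TFP = 2.1 − 1.681 − 0.057 − 0.92 = -0.558%.
The 2000s: TFP = 4.7 − 1.517 − 0.19 − 0.16 = 2.833%.
Difference = -0.558 − (2.833) = -3.391 pp.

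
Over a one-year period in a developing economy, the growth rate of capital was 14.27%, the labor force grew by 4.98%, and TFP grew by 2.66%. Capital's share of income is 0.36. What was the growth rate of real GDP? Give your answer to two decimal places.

10.98%

Labor's share = 1 − 0.36 = 0.64.
Capital: 0.36 × 14.27 = 5.1372 pp.
The labor force: 0.64 × 4.98 = 3.1872 pp.
Output growth = 2.66 + 8.3244 = 10.9844%.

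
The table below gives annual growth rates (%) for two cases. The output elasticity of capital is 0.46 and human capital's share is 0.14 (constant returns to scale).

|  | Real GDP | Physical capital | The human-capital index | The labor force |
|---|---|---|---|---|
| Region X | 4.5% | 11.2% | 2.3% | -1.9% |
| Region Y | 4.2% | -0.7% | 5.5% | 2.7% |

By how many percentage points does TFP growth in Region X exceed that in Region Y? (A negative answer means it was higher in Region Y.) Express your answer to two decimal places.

-2.89 percentage points

Labor's share = 1 − 0.46 − 0.14 = 0.4.
Region X: TFP = 4.5 − 5.152 − 0.322 + 0.76 = -0.214%.
Region Y: TFP = 4.2 + 0.322 − 0.77 − 1.08 = 2.672%.
Difference = -0.214 − (2.672) = -2.886 pp.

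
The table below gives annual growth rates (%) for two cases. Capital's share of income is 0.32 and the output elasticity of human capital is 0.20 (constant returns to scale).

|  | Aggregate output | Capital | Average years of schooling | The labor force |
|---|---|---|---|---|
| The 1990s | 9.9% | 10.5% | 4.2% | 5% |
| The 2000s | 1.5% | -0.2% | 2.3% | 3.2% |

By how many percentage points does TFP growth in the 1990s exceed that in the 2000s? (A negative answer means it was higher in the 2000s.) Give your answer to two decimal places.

3.73 percentage points

Labor's share = 1 − 0.32 − 0.2 = 0.48.
The 1990s: TFP = 9.9 − 3.36 − 0.84 − 2.4 = 3.3%.
The 2000s: TFP = 1.5 + 0.064 − 0.46 − 1.536 = -0.432%.
Difference = 3.3 − (-0.432) = 3.732 pp.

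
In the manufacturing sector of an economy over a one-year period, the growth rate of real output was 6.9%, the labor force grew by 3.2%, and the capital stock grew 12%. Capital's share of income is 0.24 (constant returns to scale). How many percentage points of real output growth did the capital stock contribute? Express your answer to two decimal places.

Contribution = share × growth = 0.24 × 12 = 2.88 pp.

2.88 pp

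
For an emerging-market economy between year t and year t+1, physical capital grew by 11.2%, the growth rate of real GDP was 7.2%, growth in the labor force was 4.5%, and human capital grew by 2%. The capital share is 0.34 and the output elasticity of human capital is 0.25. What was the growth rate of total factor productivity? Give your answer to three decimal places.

Total factor productivity growth was 1.047%.

Labor's share = 1 − 0.34 − 0.25 = 0.41.
Physical capital: 0.34 × 11.2 = 3.808 pp.
Human capital: 0.25 × 2 = 0.5 pp.
The labor force: 0.41 × 4.5 = 1.845 pp.
TFP growth = 7.2 − 6.153 = 1.047%.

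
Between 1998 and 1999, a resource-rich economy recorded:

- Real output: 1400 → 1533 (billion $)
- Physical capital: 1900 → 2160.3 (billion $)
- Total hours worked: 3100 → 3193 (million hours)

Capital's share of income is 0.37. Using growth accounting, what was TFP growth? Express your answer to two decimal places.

TFP growth was 2.54%.

Real output growth = (1533 − 1400) / 1400 = 9.5%.
Physical capital growth = (2160.3 − 1900) / 1900 = 13.7%.
Total hours worked growth = (3193 − 3100) / 3100 = 3%.
Labor's share = 1 − 0.37 = 0.63.
Physical capital: 0.37 × 13.7 = 5.069 pp.
Total hours worked: 0.63 × 3 = 1.89 pp.
TFP growth = 9.5 − 6.959 = 2.541%.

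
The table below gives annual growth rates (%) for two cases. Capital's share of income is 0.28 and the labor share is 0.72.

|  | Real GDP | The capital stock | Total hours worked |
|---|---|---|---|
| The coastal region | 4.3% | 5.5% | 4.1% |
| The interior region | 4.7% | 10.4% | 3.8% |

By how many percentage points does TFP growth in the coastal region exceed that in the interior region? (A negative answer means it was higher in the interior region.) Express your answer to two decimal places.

0.76 percentage points

Labor's share = 1 − 0.28 = 0.72.
The coastal region: TFP = 4.3 − 1.54 − 2.952 = -0.192%.
The interior region: TFP = 4.7 − 2.912 − 2.736 = -0.948%.
Difference = -0.192 − (-0.948) = 0.756 pp.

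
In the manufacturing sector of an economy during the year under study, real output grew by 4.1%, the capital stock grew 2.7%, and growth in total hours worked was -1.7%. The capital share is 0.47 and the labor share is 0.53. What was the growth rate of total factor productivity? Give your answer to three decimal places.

Labor's share = 1 − 0.47 = 0.53.
The capital stock: 0.47 × 2.7 = 1.269 pp.
Total hours worked: 0.53 × (-1.7) = -0.901 pp.
TFP growth = 4.1 − 0.368 = 3.732%.

3.732%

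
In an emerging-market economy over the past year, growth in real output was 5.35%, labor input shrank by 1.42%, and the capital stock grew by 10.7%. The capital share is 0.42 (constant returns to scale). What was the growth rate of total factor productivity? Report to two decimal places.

1.68%

Labor's share = 1 − 0.42 = 0.58.
The capital stock: 0.42 × 10.7 = 4.494 pp.
Labor input: 0.58 × (-1.42) = -0.8236 pp.
TFP growth = 5.35 − 3.6704 = 1.6796%.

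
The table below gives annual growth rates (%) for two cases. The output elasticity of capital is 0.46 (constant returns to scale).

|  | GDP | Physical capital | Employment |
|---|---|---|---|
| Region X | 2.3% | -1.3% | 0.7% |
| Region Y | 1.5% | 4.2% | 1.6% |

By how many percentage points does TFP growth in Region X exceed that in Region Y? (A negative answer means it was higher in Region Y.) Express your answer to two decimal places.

3.82 percentage points

Labor's share = 1 − 0.46 = 0.54.
Region X: TFP = 2.3 + 0.598 − 0.378 = 2.52%.
Region Y: TFP = 1.5 − 1.932 − 0.864 = -1.296%.
Difference = 2.52 − (-1.296) = 3.816 pp.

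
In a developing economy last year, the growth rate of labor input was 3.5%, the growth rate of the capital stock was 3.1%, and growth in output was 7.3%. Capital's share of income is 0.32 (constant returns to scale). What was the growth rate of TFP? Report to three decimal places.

3.928%

Labor's share = 1 − 0.32 = 0.68.
The capital stock: 0.32 × 3.1 = 0.992 pp.
Labor input: 0.68 × 3.5 = 2.38 pp.
TFP growth = 7.3 − 3.372 = 3.928%.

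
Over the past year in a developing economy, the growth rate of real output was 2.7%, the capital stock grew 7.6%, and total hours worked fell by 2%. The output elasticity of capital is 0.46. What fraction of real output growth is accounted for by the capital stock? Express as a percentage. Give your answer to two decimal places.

The capital stock contributed 0.46 × 7.6 = 3.496 pp.
Share of growth = 3.496 / 2.7 × 100 = 129.4815%.

129.48%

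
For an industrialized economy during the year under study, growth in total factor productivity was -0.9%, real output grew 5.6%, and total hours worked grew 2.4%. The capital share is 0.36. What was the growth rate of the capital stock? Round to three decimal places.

Labor's share = 1 − 0.36 = 0.64.
gY = gA + 0.64×2.4 + 0.36×g.
0.36×g = 5.6 + 0.9 − 1.536 = 4.964.
g = 4.964 / 0.36 = 13.78889%.

13.789%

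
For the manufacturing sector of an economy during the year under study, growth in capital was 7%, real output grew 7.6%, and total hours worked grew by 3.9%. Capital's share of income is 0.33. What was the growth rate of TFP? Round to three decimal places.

2.677%

Labor's share = 1 − 0.33 = 0.67.
Capital: 0.33 × 7 = 2.31 pp.
Total hours worked: 0.67 × 3.9 = 2.613 pp.
TFP growth = 7.6 − 4.923 = 2.677%.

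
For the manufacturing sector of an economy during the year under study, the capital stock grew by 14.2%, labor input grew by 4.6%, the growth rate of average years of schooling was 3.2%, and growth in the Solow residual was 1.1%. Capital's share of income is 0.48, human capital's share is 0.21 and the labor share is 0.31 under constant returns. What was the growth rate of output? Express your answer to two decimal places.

Labor's share = 1 − 0.48 − 0.21 = 0.31.
The capital stock: 0.48 × 14.2 = 6.816 pp.
Average years of schooling: 0.21 × 3.2 = 0.672 pp.
Labor input: 0.31 × 4.6 = 1.426 pp.
Output growth = 1.1 + 8.914 = 10.014%.

10.01%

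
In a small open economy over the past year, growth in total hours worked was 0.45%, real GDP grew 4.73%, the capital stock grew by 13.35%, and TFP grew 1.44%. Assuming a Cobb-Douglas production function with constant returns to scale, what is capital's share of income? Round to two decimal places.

0.22

gY = gA + α·gK + (1−α)·gL, so gY − gA − gL = α(gK − gL).
4.73 − 1.44 − 0.45 = α × (13.35 − 0.45).
2.84 = 12.9 α, so α = 0.2202.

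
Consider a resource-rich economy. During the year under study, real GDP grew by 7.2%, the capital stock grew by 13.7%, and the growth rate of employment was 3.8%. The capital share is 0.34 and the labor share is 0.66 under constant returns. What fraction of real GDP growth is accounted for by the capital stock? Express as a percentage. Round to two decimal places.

64.69%

The capital stock contributed 0.34 × 13.7 = 4.658 pp.
Share of growth = 4.658 / 7.2 × 100 = 64.6944%.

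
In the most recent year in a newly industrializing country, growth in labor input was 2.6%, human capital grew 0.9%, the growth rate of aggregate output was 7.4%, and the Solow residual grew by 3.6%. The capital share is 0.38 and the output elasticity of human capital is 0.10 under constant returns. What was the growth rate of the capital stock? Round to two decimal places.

6.21%

Labor's share = 1 − 0.38 − 0.1 = 0.52.
gY = gA + 0.1×0.9 + 0.52×2.6 + 0.38×g.
0.38×g = 7.4 − 3.6 − 1.442 = 2.358.
g = 2.358 / 0.38 = 6.2053%.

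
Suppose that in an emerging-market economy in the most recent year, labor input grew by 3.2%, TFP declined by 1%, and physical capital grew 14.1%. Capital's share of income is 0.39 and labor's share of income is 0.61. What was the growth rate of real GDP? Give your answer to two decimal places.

Labor's share = 1 − 0.39 = 0.61.
Physical capital: 0.39 × 14.1 = 5.499 pp.
Labor input: 0.61 × 3.2 = 1.952 pp.
Output growth = -1 + 7.451 = 6.451%.

Real GDP growth was 6.45%.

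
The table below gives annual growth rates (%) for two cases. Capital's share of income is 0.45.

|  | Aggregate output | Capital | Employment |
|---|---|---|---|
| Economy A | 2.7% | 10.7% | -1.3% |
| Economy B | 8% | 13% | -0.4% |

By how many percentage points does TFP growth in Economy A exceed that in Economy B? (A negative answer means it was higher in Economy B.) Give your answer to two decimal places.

Labor's share = 1 − 0.45 = 0.55.
Economy A: TFP = 2.7 − 4.815 + 0.715 = -1.4%.
Economy B: TFP = 8 − 5.85 + 0.22 = 2.37%.
Difference = -1.4 − (2.37) = -3.77 pp.

-3.77 percentage points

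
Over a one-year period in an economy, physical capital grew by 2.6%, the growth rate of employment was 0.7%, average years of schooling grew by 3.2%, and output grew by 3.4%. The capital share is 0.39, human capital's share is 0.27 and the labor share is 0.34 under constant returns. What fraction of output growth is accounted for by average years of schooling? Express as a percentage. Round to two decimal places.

25.41%

Average years of schooling contributed 0.27 × 3.2 = 0.864 pp.
Share of growth = 0.864 / 3.4 × 100 = 25.4118%.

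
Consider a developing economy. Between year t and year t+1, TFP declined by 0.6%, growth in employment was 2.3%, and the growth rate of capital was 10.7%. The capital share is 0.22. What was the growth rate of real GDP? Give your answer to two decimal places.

Labor's share = 1 − 0.22 = 0.78.
Capital: 0.22 × 10.7 = 2.354 pp.
Employment: 0.78 × 2.3 = 1.794 pp.
Output growth = -0.6 + 4.148 = 3.548%.

Real GDP growth was 3.55%.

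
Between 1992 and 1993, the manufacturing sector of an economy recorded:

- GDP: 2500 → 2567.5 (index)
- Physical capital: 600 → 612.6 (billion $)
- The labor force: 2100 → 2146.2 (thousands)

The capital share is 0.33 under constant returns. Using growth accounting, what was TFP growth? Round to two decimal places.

GDP growth = (2567.5 − 2500) / 2500 = 2.7%.
Physical capital growth = (612.6 − 600) / 600 = 2.1%.
The labor force growth = (2146.2 − 2100) / 2100 = 2.2%.
Labor's share = 1 − 0.33 = 0.67.
Physical capital: 0.33 × 2.1 = 0.693 pp.
The labor force: 0.67 × 2.2 = 1.474 pp.
TFP growth = 2.7 − 2.167 = 0.533%.

TFP grew 0.53%.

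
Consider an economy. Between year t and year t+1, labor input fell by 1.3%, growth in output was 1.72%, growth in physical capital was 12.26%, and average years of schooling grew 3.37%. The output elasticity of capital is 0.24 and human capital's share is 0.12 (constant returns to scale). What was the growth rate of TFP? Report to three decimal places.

Labor's share = 1 − 0.24 − 0.12 = 0.64.
Physical capital: 0.24 × 12.26 = 2.9424 pp.
Average years of schooling: 0.12 × 3.37 = 0.4044 pp.
Labor input: 0.64 × (-1.3) = -0.832 pp.
TFP growth = 1.72 − 2.5148 = -0.7948%.

-0.795%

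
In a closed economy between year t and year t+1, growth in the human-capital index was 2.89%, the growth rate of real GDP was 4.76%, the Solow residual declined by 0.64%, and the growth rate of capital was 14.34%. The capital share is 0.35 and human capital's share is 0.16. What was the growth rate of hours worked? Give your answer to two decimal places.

-0.17%

Labor's share = 1 − 0.35 − 0.16 = 0.49.
gY = gA + 0.35×14.34 + 0.16×2.89 + 0.49×g.
0.49×g = 4.76 + 0.64 − 5.4814 = -0.0814.
g = -0.0814 / 0.49 = -0.1661%.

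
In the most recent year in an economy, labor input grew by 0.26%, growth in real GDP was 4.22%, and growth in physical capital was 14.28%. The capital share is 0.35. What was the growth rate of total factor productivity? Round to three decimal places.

-0.947%

Labor's share = 1 − 0.35 = 0.65.
Physical capital: 0.35 × 14.28 = 4.998 pp.
Labor input: 0.65 × 0.26 = 0.169 pp.
TFP growth = 4.22 − 5.167 = -0.947%.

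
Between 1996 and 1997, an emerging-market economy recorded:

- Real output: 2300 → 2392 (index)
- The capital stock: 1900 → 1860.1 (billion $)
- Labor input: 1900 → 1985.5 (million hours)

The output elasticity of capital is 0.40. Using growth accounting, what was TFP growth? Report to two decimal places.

2.14%

Real output growth = (2392 − 2300) / 2300 = 4%.
The capital stock growth = (1860.1 − 1900) / 1900 = -2.1%.
Labor input growth = (1985.5 − 1900) / 1900 = 4.5%.
Labor's share = 1 − 0.4 = 0.6.
The capital stock: 0.4 × (-2.1) = -0.84 pp.
Labor input: 0.6 × 4.5 = 2.7 pp.
TFP growth = 4 − 1.86 = 2.14%.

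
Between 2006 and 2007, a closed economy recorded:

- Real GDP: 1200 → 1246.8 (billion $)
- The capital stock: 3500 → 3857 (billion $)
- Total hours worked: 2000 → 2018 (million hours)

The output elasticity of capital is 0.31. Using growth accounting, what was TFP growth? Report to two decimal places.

Real GDP growth = (1246.8 − 1200) / 1200 = 3.9%.
The capital stock growth = (3857 − 3500) / 3500 = 10.2%.
Total hours worked growth = (2018 − 2000) / 2000 = 0.9%.
Labor's share = 1 − 0.31 = 0.69.
The capital stock: 0.31 × 10.2 = 3.162 pp.
Total hours worked: 0.69 × 0.9 = 0.621 pp.
TFP growth = 3.9 − 3.783 = 0.117%.

TFP grew 0.12%.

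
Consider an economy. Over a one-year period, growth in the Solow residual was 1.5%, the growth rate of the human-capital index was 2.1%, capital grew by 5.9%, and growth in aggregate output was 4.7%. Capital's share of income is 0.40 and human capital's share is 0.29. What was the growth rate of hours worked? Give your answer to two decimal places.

Labor's share = 1 − 0.4 − 0.29 = 0.31.
gY = gA + 0.4×5.9 + 0.29×2.1 + 0.31×g.
0.31×g = 4.7 − 1.5 − 2.969 = 0.231.
g = 0.231 / 0.31 = 0.7452%.

0.75%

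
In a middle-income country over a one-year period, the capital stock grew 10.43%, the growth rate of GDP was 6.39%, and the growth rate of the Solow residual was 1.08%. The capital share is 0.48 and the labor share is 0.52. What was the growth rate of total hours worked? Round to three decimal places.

0.584%

Labor's share = 1 − 0.48 = 0.52.
gY = gA + 0.48×10.43 + 0.52×g.
0.52×g = 6.39 − 1.08 − 5.0064 = 0.3036.
g = 0.3036 / 0.52 = 0.58385%.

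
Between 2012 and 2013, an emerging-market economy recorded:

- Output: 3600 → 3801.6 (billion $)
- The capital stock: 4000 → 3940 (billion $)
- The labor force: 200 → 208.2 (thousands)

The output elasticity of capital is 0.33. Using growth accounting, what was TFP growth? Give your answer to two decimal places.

Output growth = (3801.6 − 3600) / 3600 = 5.6%.
The capital stock growth = (3940 − 4000) / 4000 = -1.5%.
The labor force growth = (208.2 − 200) / 200 = 4.1%.
Labor's share = 1 − 0.33 = 0.67.
The capital stock: 0.33 × (-1.5) = -0.495 pp.
The labor force: 0.67 × 4.1 = 2.747 pp.
TFP growth = 5.6 − 2.252 = 3.348%.

3.35%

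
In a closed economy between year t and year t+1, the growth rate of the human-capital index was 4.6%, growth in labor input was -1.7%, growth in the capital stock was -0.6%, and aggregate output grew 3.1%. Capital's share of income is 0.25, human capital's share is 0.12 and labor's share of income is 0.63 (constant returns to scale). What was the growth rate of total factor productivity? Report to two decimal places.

Labor's share = 1 − 0.25 − 0.12 = 0.63.
The capital stock: 0.25 × (-0.6) = -0.15 pp.
The human-capital index: 0.12 × 4.6 = 0.552 pp.
Labor input: 0.63 × (-1.7) = -1.071 pp.
TFP growth = 3.1 + 0.669 = 3.769%.

Total factor productivity growth was 3.77%.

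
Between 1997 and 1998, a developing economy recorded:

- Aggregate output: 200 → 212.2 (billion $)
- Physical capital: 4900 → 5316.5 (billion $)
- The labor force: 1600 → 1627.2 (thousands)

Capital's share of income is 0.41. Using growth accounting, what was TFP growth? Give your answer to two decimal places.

1.61%

Aggregate output growth = (212.2 − 200) / 200 = 6.1%.
Physical capital growth = (5316.5 − 4900) / 4900 = 8.5%.
The labor force growth = (1627.2 − 1600) / 1600 = 1.7%.
Labor's share = 1 − 0.41 = 0.59.
Physical capital: 0.41 × 8.5 = 3.485 pp.
The labor force: 0.59 × 1.7 = 1.003 pp.
TFP growth = 6.1 − 4.488 = 1.612%.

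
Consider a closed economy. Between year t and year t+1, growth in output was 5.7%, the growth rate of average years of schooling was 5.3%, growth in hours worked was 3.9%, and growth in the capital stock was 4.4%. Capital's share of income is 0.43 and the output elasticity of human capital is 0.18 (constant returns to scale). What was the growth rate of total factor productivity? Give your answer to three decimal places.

1.333%

Labor's share = 1 − 0.43 − 0.18 = 0.39.
The capital stock: 0.43 × 4.4 = 1.892 pp.
Average years of schooling: 0.18 × 5.3 = 0.954 pp.
Hours worked: 0.39 × 3.9 = 1.521 pp.
TFP growth = 5.7 − 4.367 = 1.333%.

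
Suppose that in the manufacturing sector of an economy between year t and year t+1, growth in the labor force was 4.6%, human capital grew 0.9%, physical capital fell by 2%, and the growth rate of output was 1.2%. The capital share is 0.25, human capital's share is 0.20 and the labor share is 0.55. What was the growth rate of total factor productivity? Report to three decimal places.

-1.010%

Labor's share = 1 − 0.25 − 0.2 = 0.55.
Physical capital: 0.25 × (-2) = -0.5 pp.
Human capital: 0.2 × 0.9 = 0.18 pp.
The labor force: 0.55 × 4.6 = 2.53 pp.
TFP growth = 1.2 − 2.21 = -1.01%.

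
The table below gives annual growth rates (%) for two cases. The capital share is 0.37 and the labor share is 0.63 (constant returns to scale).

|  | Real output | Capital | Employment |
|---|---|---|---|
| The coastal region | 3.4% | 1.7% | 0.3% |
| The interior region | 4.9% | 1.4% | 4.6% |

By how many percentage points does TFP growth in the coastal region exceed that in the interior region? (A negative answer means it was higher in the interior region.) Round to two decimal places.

1.10 percentage points

Labor's share = 1 − 0.37 = 0.63.
The coastal region: TFP = 3.4 − 0.629 − 0.189 = 2.582%.
The interior region: TFP = 4.9 − 0.518 − 2.898 = 1.484%.
Difference = 2.582 − (1.484) = 1.098 pp.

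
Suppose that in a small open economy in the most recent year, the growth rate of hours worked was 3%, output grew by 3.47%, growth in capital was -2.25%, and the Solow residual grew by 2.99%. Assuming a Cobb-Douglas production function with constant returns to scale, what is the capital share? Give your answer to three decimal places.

0.480

gY = gA + α·gK + (1−α)·gL, so gY − gA − gL = α(gK − gL).
3.47 − 2.99 − 3 = α × (-2.25 − 3).
-2.52 = -5.25 α, so α = 0.48.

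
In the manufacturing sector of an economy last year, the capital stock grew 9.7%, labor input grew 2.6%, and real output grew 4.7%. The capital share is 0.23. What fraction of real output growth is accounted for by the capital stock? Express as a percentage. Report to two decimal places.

47.47%

The capital stock contributed 0.23 × 9.7 = 2.231 pp.
Share of growth = 2.231 / 4.7 × 100 = 47.4681%.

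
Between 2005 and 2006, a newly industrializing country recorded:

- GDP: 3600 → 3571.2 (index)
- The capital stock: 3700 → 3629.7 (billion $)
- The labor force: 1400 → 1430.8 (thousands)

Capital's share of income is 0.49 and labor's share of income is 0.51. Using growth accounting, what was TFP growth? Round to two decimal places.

GDP growth = (3571.2 − 3600) / 3600 = -0.8%.
The capital stock growth = (3629.7 − 3700) / 3700 = -1.9%.
The labor force growth = (1430.8 − 1400) / 1400 = 2.2%.
Labor's share = 1 − 0.49 = 0.51.
The capital stock: 0.49 × (-1.9) = -0.931 pp.
The labor force: 0.51 × 2.2 = 1.122 pp.
TFP growth = -0.8 − 0.191 = -0.991%.

-0.99%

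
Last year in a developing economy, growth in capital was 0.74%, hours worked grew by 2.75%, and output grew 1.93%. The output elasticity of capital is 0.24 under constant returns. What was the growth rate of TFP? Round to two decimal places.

Labor's share = 1 − 0.24 = 0.76.
Capital: 0.24 × 0.74 = 0.1776 pp.
Hours worked: 0.76 × 2.75 = 2.09 pp.
TFP growth = 1.93 − 2.2676 = -0.3376%.

-0.34%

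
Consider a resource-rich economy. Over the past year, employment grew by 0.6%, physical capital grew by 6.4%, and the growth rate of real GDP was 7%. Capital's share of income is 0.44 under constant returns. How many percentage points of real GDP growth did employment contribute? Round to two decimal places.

Labor's share = 1 − 0.44 = 0.56.
Contribution = share × growth = 0.56 × 0.6 = 0.336 pp.

0.34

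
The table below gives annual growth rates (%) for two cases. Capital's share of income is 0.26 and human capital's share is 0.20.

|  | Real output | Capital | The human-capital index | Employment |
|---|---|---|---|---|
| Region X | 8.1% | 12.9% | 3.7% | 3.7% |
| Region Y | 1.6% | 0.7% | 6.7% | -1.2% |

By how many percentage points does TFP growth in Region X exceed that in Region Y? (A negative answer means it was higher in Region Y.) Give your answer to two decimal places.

Labor's share = 1 − 0.26 − 0.2 = 0.54.
Region X: TFP = 8.1 − 3.354 − 0.74 − 1.998 = 2.008%.
Region Y: TFP = 1.6 − 0.182 − 1.34 + 0.648 = 0.726%.
Difference = 2.008 − (0.726) = 1.282 pp.

1.28 percentage points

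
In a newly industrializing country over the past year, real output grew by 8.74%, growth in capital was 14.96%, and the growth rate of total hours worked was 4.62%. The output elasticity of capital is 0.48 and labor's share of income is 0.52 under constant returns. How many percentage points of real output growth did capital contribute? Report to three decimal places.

Contribution = share × growth = 0.48 × 14.96 = 7.1808 pp.

7.181 pp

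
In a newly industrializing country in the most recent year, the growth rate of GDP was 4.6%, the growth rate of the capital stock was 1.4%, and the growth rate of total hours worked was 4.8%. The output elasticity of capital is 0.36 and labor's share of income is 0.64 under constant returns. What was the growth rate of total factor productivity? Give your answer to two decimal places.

Labor's share = 1 − 0.36 = 0.64.
The capital stock: 0.36 × 1.4 = 0.504 pp.
Total hours worked: 0.64 × 4.8 = 3.072 pp.
TFP growth = 4.6 − 3.576 = 1.024%.

1.02%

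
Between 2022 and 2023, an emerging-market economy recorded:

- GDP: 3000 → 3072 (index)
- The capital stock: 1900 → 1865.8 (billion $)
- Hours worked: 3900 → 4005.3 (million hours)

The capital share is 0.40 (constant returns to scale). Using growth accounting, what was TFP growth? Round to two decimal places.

TFP growth was 1.50%.

GDP growth = (3072 − 3000) / 3000 = 2.4%.
The capital stock growth = (1865.8 − 1900) / 1900 = -1.8%.
Hours worked growth = (4005.3 − 3900) / 3900 = 2.7%.
Labor's share = 1 − 0.4 = 0.6.
The capital stock: 0.4 × (-1.8) = -0.72 pp.
Hours worked: 0.6 × 2.7 = 1.62 pp.
TFP growth = 2.4 − 0.9 = 1.5%.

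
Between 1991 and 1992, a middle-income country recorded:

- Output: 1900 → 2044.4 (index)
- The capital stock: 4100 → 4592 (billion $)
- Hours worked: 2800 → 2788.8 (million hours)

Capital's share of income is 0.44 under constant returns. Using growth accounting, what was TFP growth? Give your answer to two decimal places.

TFP growth was 2.54%.

Output growth = (2044.4 − 1900) / 1900 = 7.6%.
The capital stock growth = (4592 − 4100) / 4100 = 12%.
Hours worked growth = (2788.8 − 2800) / 2800 = -0.4%.
Labor's share = 1 − 0.44 = 0.56.
The capital stock: 0.44 × 12 = 5.28 pp.
Hours worked: 0.56 × (-0.4) = -0.224 pp.
TFP growth = 7.6 − 5.056 = 2.544%.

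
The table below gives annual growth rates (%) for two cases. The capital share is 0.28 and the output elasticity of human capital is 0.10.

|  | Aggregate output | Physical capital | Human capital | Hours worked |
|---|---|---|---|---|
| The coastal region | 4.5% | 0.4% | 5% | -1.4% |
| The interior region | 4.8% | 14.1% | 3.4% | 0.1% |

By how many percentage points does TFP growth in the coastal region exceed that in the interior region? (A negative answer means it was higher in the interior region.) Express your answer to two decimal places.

Labor's share = 1 − 0.28 − 0.1 = 0.62.
The coastal region: TFP = 4.5 − 0.112 − 0.5 + 0.868 = 4.756%.
The interior region: TFP = 4.8 − 3.948 − 0.34 − 0.062 = 0.45%.
Difference = 4.756 − (0.45) = 4.306 pp.

4.31 percentage points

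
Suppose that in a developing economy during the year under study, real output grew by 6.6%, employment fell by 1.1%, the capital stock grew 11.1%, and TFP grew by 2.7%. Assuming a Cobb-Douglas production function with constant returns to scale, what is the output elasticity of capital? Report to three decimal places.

α = 0.410

gY = gA + α·gK + (1−α)·gL, so gY − gA − gL = α(gK − gL).
6.6 − 2.7 + 1.1 = α × (11.1 − (-1.1)).
5 = 12.2 α, so α = 0.40984.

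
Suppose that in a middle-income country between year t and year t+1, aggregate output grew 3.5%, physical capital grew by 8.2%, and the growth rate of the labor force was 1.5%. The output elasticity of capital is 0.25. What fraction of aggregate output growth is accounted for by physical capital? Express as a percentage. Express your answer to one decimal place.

Physical capital contributed 0.25 × 8.2 = 2.05 pp.
Share of growth = 2.05 / 3.5 × 100 = 58.571%.

Physical capital accounted for 58.6% of growth.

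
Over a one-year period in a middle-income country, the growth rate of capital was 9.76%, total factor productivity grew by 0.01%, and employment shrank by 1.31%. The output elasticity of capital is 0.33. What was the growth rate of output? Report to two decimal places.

Labor's share = 1 − 0.33 = 0.67.
Capital: 0.33 × 9.76 = 3.2208 pp.
Employment: 0.67 × (-1.31) = -0.8777 pp.
Output growth = 0.01 + 2.3431 = 2.3531%.

2.35%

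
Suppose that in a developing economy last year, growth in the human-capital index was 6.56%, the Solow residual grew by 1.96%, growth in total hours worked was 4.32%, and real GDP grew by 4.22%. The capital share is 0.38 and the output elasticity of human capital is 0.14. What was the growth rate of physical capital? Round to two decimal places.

Labor's share = 1 − 0.38 − 0.14 = 0.48.
gY = gA + 0.14×6.56 + 0.48×4.32 + 0.38×g.
0.38×g = 4.22 − 1.96 − 2.992 = -0.732.
g = -0.732 / 0.38 = -1.9263%.

-1.93%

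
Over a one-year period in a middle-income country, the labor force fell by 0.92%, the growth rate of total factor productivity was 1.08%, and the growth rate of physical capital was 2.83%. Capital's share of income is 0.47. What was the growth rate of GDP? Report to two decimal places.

Labor's share = 1 − 0.47 = 0.53.
Physical capital: 0.47 × 2.83 = 1.3301 pp.
The labor force: 0.53 × (-0.92) = -0.4876 pp.
Output growth = 1.08 + 0.8425 = 1.9225%.

GDP grew 1.92%.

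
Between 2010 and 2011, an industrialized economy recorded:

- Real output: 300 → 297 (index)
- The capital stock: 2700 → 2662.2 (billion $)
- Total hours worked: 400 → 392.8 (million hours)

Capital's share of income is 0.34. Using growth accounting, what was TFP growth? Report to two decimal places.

Real output growth = (297 − 300) / 300 = -1%.
The capital stock growth = (2662.2 − 2700) / 2700 = -1.4%.
Total hours worked growth = (392.8 − 400) / 400 = -1.8%.
Labor's share = 1 − 0.34 = 0.66.
The capital stock: 0.34 × (-1.4) = -0.476 pp.
Total hours worked: 0.66 × (-1.8) = -1.188 pp.
TFP growth = -1 + 1.664 = 0.664%.

0.66%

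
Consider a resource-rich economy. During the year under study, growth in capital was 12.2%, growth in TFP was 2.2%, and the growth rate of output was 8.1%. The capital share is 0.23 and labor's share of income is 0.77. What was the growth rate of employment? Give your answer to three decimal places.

4.018%

Labor's share = 1 − 0.23 = 0.77.
gY = gA + 0.23×12.2 + 0.77×g.
0.77×g = 8.1 − 2.2 − 2.806 = 3.094.
g = 3.094 / 0.77 = 4.01818%.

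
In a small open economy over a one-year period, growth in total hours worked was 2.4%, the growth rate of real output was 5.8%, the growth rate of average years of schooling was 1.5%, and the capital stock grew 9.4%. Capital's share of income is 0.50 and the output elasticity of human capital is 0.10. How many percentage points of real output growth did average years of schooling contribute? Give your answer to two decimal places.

Contribution = share × growth = 0.1 × 1.5 = 0.15 pp.

0.15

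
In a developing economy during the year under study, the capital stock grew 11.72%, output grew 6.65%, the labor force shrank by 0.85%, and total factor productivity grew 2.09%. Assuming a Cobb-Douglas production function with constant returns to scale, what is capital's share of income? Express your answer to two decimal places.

Capital's share of income is 0.43.

gY = gA + α·gK + (1−α)·gL, so gY − gA − gL = α(gK − gL).
6.65 − 2.09 + 0.85 = α × (11.72 − (-0.85)).
5.41 = 12.57 α, so α = 0.4304.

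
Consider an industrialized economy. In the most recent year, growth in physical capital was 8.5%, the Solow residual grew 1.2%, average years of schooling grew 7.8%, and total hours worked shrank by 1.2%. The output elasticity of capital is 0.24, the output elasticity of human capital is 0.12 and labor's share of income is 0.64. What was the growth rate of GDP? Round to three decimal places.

Labor's share = 1 − 0.24 − 0.12 = 0.64.
Physical capital: 0.24 × 8.5 = 2.04 pp.
Average years of schooling: 0.12 × 7.8 = 0.936 pp.
Total hours worked: 0.64 × (-1.2) = -0.768 pp.
Output growth = 1.2 + 2.208 = 3.408%.

GDP grew 3.408%.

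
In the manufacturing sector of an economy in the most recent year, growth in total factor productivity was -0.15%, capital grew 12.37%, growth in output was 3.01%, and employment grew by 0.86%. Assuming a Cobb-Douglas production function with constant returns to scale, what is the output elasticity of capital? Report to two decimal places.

0.20

gY = gA + α·gK + (1−α)·gL, so gY − gA − gL = α(gK − gL).
3.01 + 0.15 − 0.86 = α × (12.37 − 0.86).
2.3 = 11.51 α, so α = 0.1998.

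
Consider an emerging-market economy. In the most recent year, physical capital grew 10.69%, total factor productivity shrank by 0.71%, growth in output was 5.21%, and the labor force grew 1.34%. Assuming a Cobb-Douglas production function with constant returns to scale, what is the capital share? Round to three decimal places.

α = 0.490

gY = gA + α·gK + (1−α)·gL, so gY − gA − gL = α(gK − gL).
5.21 + 0.71 − 1.34 = α × (10.69 − 1.34).
4.58 = 9.35 α, so α = 0.48984.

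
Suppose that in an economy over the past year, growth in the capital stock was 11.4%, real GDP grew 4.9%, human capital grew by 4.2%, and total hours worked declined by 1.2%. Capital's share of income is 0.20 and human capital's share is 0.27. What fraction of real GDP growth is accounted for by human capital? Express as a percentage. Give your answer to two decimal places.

23.14%

Human capital contributed 0.27 × 4.2 = 1.134 pp.
Share of growth = 1.134 / 4.9 × 100 = 23.1429%.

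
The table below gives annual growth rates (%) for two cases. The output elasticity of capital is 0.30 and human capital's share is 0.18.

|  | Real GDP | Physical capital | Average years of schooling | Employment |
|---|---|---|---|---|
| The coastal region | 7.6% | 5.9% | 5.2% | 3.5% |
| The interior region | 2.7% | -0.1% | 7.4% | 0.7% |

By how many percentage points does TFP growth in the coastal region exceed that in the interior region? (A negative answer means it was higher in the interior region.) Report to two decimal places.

2.04 percentage points

Labor's share = 1 − 0.3 − 0.18 = 0.52.
The coastal region: TFP = 7.6 − 1.77 − 0.936 − 1.82 = 3.074%.
The interior region: TFP = 2.7 + 0.03 − 1.332 − 0.364 = 1.034%.
Difference = 3.074 − (1.034) = 2.04 pp.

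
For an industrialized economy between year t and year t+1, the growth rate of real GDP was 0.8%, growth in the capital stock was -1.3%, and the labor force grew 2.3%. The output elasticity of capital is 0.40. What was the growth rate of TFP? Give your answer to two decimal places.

-0.06%

Labor's share = 1 − 0.4 = 0.6.
The capital stock: 0.4 × (-1.3) = -0.52 pp.
The labor force: 0.6 × 2.3 = 1.38 pp.
TFP growth = 0.8 − 0.86 = -0.06%.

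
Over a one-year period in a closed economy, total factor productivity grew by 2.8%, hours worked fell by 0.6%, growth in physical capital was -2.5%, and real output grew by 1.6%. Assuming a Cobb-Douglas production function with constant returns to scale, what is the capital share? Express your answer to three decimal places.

0.316

gY = gA + α·gK + (1−α)·gL, so gY − gA − gL = α(gK − gL).
1.6 − 2.8 + 0.6 = α × (-2.5 − (-0.6)).
-0.6 = -1.9 α, so α = 0.31579.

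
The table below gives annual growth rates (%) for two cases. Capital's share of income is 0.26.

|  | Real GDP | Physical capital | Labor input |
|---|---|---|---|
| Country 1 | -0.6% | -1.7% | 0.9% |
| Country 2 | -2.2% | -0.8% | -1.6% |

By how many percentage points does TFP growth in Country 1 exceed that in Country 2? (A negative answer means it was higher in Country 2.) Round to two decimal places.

Labor's share = 1 − 0.26 = 0.74.
Country 1: TFP = -0.6 + 0.442 − 0.666 = -0.824%.
Country 2: TFP = -2.2 + 0.208 + 1.184 = -0.808%.
Difference = -0.824 − (-0.808) = -0.016 pp.

-0.02 percentage points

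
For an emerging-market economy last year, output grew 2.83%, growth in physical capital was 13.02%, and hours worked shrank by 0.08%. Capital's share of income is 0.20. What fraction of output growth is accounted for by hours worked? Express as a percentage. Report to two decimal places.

-2.26%

Labor's share = 1 − 0.2 = 0.8.
Hours worked contributed 0.8 × (-0.08) = -0.064 pp.
Share of growth = -0.064 / 2.83 × 100 = -2.2615%.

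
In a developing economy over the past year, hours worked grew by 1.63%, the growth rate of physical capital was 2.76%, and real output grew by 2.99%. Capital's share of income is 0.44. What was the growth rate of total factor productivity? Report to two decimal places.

Labor's share = 1 − 0.44 = 0.56.
Physical capital: 0.44 × 2.76 = 1.2144 pp.
Hours worked: 0.56 × 1.63 = 0.9128 pp.
TFP growth = 2.99 − 2.1272 = 0.8628%.

0.86%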